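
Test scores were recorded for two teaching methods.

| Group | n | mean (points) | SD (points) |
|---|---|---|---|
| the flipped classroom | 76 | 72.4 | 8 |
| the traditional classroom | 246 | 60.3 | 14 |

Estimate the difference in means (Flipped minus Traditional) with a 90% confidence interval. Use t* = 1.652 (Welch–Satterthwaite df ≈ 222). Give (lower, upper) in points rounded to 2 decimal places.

Standard errors of each mean: 8/√76 = 0.9177 and 14/√246 = 0.8926.
SE(x̄₁ − x̄₂) = √(0.9177² + 0.8926²) = 1.2802 for independent samples with unequal variances.
With t* = 1.652, the margin is 1.652 × 1.2802 = 2.1149.
x̄₁ − x̄₂ = 72.4 − 60.3 = 12.1000; the interval is 12.1000 ± 2.1149 = (9.99, 14.21).

(9.99, 14.21)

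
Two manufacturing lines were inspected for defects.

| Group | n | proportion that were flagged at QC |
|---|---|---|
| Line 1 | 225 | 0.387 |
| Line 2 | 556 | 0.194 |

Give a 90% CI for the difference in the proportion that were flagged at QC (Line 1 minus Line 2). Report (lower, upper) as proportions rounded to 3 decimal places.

(0.133, 0.253)

The two standard errors are √(0.3870×0.6130/225) = 0.03247 and √(0.1940×0.8060/556) = 0.01677.
Because the samples are independent, SE_diff = √(0.03247² + 0.01677²) = 0.03654.
Using z* = 1.645 for 90%, ME = 1.645 × 0.03654 = 0.06011.
p̂₁ − p̂₂ = 0.1930; interval 0.1930 ± 0.06011 gives (0.133, 0.253).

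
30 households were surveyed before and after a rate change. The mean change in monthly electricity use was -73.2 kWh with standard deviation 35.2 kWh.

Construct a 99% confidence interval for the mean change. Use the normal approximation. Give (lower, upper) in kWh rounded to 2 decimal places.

(-89.75, -56.65)

This is a matched-pairs design, so SE = s_d/√n = 35.2/√30 = 6.4266.
Margin = 2.576 × 6.4266 = 16.5549; the interval is -73.2 ± 16.5549 = (-89.75, -56.65).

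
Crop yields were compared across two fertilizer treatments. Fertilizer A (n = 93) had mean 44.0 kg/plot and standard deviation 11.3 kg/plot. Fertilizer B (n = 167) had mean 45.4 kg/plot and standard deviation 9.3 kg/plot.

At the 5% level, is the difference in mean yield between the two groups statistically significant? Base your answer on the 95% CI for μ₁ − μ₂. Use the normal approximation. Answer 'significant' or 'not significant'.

Per-group SEs: s₁/√n₁ = 11.3/√93 = 1.1718, s₂/√n₂ = 9.3/√167 = 0.7197.
Unpooled SE of the difference: √(1.37311524 + 0.51796809) = 1.3752.
Margin of error = z* · SE = 1.960 × 1.3752 = 2.6954.
x̄₁ − x̄₂ = 44.0 − 45.4 = -1.4000.
CI: -1.4000 ± 2.6954 = (-4.0954, 1.2954).
The interval (-4.0954, 1.2954) contains 0, so the difference is not significant.

not significant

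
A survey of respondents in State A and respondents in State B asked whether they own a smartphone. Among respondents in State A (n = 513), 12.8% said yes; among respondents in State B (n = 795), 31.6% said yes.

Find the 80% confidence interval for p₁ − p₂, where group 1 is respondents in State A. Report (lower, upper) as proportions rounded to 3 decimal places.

(-0.216, -0.160)

SE₁ = √(p̂₁(1−p̂₁)/n₁) = √(0.1280·0.8720/513) = 0.01475; SE₂ = √(0.3160·0.6840/795) = 0.01649.
Independent samples: SE of the difference = √(SE₁² + SE₂²) = √(0.0002175625 + 0.0002719201) = 0.02212.
z* for 80% confidence is 1.282, so the margin of error is 1.282 × 0.02212 = 0.02836.
Point estimate p̂₁ − p̂₂ = 0.1280 − 0.3160 = -0.1880.
-0.1880 ± 0.02836 → (-0.216, -0.160).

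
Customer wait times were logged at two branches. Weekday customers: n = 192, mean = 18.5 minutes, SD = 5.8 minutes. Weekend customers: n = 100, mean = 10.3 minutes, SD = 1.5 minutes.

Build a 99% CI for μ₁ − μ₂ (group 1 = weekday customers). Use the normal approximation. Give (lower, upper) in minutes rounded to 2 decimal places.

(7.05, 9.35)

Per-group SEs: s₁/√n₁ = 5.8/√192 = 0.4186, s₂/√n₂ = 1.5/√100 = 0.1500.
Unpooled SE of the difference: √(0.17522596 + 0.0225) = 0.4447.
Margin of error = z* · SE = 2.576 × 0.4447 = 1.1455.
x̄₁ − x̄₂ = 18.5 − 10.3 = 8.2000.
CI: 8.2000 ± 1.1455 = (7.05, 9.35).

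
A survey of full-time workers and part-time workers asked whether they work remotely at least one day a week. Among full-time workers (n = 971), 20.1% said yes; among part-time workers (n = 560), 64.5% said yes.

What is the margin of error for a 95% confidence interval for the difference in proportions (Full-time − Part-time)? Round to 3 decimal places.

SE₁ = √(p̂₁(1−p̂₁)/n₁) = √(0.2010·0.7990/971) = 0.01286; SE₂ = √(0.6450·0.3550/560) = 0.02022.
Independent samples: SE of the difference = √(SE₁² + SE₂²) = √(0.0001653796 + 0.0004088484) = 0.02396.
z* for 95% confidence is 1.960, so the margin of error is 1.960 × 0.02396 = 0.04696.

0.047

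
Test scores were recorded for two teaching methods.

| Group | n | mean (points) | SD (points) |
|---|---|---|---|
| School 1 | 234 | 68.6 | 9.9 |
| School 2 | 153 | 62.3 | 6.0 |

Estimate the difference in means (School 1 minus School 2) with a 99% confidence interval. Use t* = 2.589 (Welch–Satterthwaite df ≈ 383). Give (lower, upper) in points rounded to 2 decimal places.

Per-group SEs: s₁/√n₁ = 9.9/√234 = 0.6472, s₂/√n₂ = 6.0/√153 = 0.4851.
Unpooled SE of the difference: √(0.41886784 + 0.23532201) = 0.8088.
Margin of error = t* · SE = 2.589 × 0.8088 = 2.0940.
x̄₁ − x̄₂ = 68.6 − 62.3 = 6.3000.
CI: 6.3000 ± 2.0940 = (4.21, 8.39).

(4.21, 8.39)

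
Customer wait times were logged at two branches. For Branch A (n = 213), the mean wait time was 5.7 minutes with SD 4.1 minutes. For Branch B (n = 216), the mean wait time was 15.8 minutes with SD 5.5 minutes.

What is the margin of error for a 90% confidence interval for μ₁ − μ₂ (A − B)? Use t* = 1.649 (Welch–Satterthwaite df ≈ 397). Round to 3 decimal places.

Standard errors of each mean: 4.1/√213 = 0.2809 and 5.5/√216 = 0.3742.
SE(x̄₁ − x̄₂) = √(0.2809² + 0.3742²) = 0.4679 for independent samples with unequal variances.
With t* = 1.649, the margin is 1.649 × 0.4679 = 0.7716.

0.772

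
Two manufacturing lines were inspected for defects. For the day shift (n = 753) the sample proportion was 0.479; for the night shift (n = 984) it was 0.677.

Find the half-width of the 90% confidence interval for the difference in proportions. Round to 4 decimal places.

Each SE is √(p̂(1−p̂)/n): √(0.4790·0.5210/753) = 0.01820 and √(0.6770·0.3230/984) = 0.01491.
SE(p̂₁ − p̂₂) = √(SE₁² + SE₂²) = √(0.00033124 + 0.0002223081) = 0.02353, since the two samples are independent.
At 90% confidence z* = 1.645; margin = 1.645 × 0.02353 = 0.03871.

0.0387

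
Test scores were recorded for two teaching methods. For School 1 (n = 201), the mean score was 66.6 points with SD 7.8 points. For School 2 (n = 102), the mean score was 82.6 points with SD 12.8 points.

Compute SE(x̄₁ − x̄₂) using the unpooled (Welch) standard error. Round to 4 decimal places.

1.3817

SE₁ = s₁/√n₁ = 7.8/√201 = 0.5502; SE₂ = 12.8/√102 = 1.2674.
Independent samples, unequal variances: SE_diff = √(SE₁² + SE₂²) = √(0.30272004 + 1.60630276) = 1.3817.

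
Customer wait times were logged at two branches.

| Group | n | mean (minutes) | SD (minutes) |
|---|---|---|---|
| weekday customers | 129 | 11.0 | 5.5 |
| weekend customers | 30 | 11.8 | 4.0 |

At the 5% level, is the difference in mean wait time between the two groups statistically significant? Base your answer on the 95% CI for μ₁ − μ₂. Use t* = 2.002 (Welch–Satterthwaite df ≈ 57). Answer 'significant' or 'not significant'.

SE₁ = s₁/√n₁ = 5.5/√129 = 0.4842; SE₂ = 4.0/√30 = 0.7303.
Independent samples, unequal variances: SE_diff = √(SE₁² + SE₂²) = √(0.23444964 + 0.53333809) = 0.8762.
t* = 2.002, so margin of error = 2.002 × 0.8762 = 1.7542.
Difference in means = 11.0 − 11.8 = -0.8000.
-0.8000 ± 1.7542 → (-2.5542, 0.9542).
The interval (-2.5542, 0.9542) contains 0, so the difference is not significant.

not significant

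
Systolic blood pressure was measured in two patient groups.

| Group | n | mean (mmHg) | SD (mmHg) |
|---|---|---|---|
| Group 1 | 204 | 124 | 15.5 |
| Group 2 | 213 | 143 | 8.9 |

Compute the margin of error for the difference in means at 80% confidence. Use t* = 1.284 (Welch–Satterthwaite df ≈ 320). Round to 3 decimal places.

SE₁ = s₁/√n₁ = 15.5/√204 = 1.0852; SE₂ = 8.9/√213 = 0.6098.
Independent samples, unequal variances: SE_diff = √(SE₁² + SE₂²) = √(1.17765904 + 0.37185604) = 1.2448.
t* = 1.284, so margin of error = 1.284 × 1.2448 = 1.5983.

1.598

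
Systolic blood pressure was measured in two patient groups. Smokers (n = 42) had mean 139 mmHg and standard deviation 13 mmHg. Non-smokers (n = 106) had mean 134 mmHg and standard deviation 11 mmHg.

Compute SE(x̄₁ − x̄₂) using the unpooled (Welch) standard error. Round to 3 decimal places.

SE₁ = s₁/√n₁ = 13/√42 = 2.0059; SE₂ = 11/√106 = 1.0684.
Independent samples, unequal variances: SE_diff = √(SE₁² + SE₂²) = √(4.02363481 + 1.14147856) = 2.2727.

2.273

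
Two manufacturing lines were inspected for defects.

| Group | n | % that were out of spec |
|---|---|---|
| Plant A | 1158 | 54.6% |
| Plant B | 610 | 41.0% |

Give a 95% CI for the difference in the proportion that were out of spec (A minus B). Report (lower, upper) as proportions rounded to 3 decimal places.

The two standard errors are √(0.5460×0.4540/1158) = 0.01463 and √(0.4100×0.5900/610) = 0.01991.
Because the samples are independent, SE_diff = √(0.01463² + 0.01991²) = 0.02471.
Using z* = 1.960 for 95%, ME = 1.960 × 0.02471 = 0.04843.
p̂₁ − p̂₂ = 0.1360; interval 0.1360 ± 0.04843 gives (0.088, 0.184).

(0.088, 0.184)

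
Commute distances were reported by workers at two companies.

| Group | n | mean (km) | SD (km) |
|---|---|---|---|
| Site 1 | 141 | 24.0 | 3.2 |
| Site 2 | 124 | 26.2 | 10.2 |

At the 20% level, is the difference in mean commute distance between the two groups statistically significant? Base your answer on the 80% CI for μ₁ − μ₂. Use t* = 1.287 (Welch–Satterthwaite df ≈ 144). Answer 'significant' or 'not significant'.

Per-group SEs: s₁/√n₁ = 3.2/√141 = 0.2695, s₂/√n₂ = 10.2/√124 = 0.9160.
Unpooled SE of the difference: √(0.07263025 + 0.839056) = 0.9548.
Margin of error = t* · SE = 1.287 × 0.9548 = 1.2288.
x̄₁ − x̄₂ = 24.0 − 26.2 = -2.2000.
CI: -2.2000 ± 1.2288 = (-3.4288, -0.9712).
The interval (-3.4288, -0.9712) does not contain 0, so the difference is significant.

significant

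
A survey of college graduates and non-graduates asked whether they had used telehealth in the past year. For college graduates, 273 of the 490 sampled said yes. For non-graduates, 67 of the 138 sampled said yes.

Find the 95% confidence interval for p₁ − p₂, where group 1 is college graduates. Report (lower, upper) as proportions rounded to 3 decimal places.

(-0.023, 0.166)

First, p̂₁ = 273/490 = 0.5571; p̂₂ = 67/138 = 0.4855.
The two standard errors are √(0.5571×0.4429/490) = 0.02244 and √(0.4855×0.5145/138) = 0.04254.
Because the samples are independent, SE_diff = √(0.02244² + 0.04254²) = 0.04810.
Using z* = 1.960 for 95%, ME = 1.960 × 0.04810 = 0.09428.
p̂₁ − p̂₂ = 0.0716; interval 0.0716 ± 0.09428 gives (-0.023, 0.166).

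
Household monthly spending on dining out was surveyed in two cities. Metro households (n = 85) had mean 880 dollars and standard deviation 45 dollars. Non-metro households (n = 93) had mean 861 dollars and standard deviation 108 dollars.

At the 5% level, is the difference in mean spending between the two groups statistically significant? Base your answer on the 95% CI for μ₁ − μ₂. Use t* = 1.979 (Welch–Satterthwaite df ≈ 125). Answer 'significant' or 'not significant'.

not significant

SE₁ = s₁/√n₁ = 45/√85 = 4.8809; SE₂ = 108/√93 = 11.1991.
Independent samples, unequal variances: SE_diff = √(SE₁² + SE₂²) = √(23.82318481 + 125.41984081) = 12.2165.
t* = 1.979, so margin of error = 1.979 × 12.2165 = 24.1765.
Difference in means = 880 − 861 = 19.0000.
19.0000 ± 24.1765 → (-5.1765, 43.1765).
The interval (-5.1765, 43.1765) contains 0, so the difference is not significant.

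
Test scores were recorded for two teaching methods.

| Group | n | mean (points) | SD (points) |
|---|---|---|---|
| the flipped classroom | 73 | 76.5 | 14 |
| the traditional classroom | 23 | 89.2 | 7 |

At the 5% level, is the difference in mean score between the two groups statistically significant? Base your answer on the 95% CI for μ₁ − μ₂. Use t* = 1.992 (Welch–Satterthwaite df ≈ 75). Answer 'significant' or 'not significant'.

Standard errors of each mean: 14/√73 = 1.6386 and 7/√23 = 1.4596.
SE(x̄₁ − x̄₂) = √(1.6386² + 1.4596²) = 2.1944 for independent samples with unequal variances.
With t* = 1.992, the margin is 1.992 × 2.1944 = 4.3712.
x̄₁ − x̄₂ = 76.5 − 89.2 = -12.7000; the interval is -12.7000 ± 4.3712 = (-17.0712, -8.3288).
The interval (-17.0712, -8.3288) does not contain 0, so the difference is significant.

significant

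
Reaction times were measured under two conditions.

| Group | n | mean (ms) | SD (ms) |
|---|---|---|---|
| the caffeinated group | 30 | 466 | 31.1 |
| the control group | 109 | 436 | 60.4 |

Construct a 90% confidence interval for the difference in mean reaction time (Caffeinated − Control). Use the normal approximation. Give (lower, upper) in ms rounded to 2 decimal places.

SE₁ = s₁/√n₁ = 31.1/√30 = 5.6781; SE₂ = 60.4/√109 = 5.7853.
Independent samples, unequal variances: SE_diff = √(SE₁² + SE₂²) = √(32.24081961 + 33.46969609) = 8.1062.
z* = 1.645, so margin of error = 1.645 × 8.1062 = 13.3347.
Difference in means = 466 − 436 = 30.0000.
30.0000 ± 13.3347 → (16.67, 43.33).

(16.67, 43.33)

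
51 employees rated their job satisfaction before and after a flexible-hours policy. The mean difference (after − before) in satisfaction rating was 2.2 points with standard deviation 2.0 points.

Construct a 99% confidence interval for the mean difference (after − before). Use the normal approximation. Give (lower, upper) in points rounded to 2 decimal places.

Paired design: SE = s_d/√n = 2.0/√51 = 0.2801.
z* = 2.576; margin of error = 2.576 × 0.2801 = 0.7215.
2.2 ± 0.7215 → (1.48, 2.92).

(1.48, 2.92)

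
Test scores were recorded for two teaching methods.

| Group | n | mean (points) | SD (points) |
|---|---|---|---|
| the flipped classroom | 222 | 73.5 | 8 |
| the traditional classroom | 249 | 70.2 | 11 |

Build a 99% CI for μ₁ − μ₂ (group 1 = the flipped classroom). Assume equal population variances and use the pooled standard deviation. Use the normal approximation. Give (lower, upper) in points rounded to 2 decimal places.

s_p = √[((n₁−1)s₁² + (n₂−1)s₂²)/(n₁+n₂−2)] = √[(221·8² + 248·11²)/469] = 9.7026.
SE = 9.7026·√(1/222 + 1/249) = 0.8956.
With z* = 2.576, margin = 2.576 × 0.8956 = 2.3071.
x̄₁ − x̄₂ = 73.5 − 70.2 = 3.3000; interval 3.3000 ± 2.3071 = (0.99, 5.61).

(0.99, 5.61)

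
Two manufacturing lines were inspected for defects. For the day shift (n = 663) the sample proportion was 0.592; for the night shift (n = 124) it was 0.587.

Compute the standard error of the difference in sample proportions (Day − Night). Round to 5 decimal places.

0.04816

Each SE is √(p̂(1−p̂)/n): √(0.5920·0.4080/663) = 0.01909 and √(0.5870·0.4130/124) = 0.04422.
SE(p̂₁ − p̂₂) = √(SE₁² + SE₂²) = √(0.0003644281 + 0.0019554084) = 0.04816, since the two samples are independent.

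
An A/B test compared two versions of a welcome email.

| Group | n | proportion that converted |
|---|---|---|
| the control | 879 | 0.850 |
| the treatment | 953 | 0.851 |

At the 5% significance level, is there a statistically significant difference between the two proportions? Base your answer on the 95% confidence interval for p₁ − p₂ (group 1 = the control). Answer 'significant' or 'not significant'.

SE₁ = √(p̂₁(1−p̂₁)/n₁) = √(0.8500·0.1500/879) = 0.01204; SE₂ = √(0.8510·0.1490/953) = 0.01153.
Independent samples: SE of the difference = √(SE₁² + SE₂²) = √(0.0001449616 + 0.0001329409) = 0.01667.
z* for 95% confidence is 1.960, so the margin of error is 1.960 × 0.01667 = 0.03267.
Point estimate p̂₁ − p̂₂ = 0.8500 − 0.8510 = -0.0010.
-0.0010 ± 0.03267 → (-0.03367, 0.03167).
The interval (-0.03367, 0.03167) contains 0, so the difference is not significant.

not significant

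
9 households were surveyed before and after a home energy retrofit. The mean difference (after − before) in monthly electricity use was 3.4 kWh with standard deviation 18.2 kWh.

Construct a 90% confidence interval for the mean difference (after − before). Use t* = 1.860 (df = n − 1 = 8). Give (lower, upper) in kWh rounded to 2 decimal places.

(-7.88, 14.68)

This is a matched-pairs design, so SE = s_d/√n = 18.2/√9 = 6.0667.
Margin = 1.860 × 6.0667 = 11.2841; the interval is 3.4 ± 11.2841 = (-7.88, 14.68).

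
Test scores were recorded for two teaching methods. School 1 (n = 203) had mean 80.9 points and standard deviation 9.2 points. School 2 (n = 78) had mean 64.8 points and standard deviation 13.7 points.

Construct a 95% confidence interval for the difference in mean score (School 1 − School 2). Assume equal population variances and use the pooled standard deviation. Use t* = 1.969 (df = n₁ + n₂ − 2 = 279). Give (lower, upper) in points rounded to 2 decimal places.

(13.31, 18.89)

s_p = √[((n₁−1)s₁² + (n₂−1)s₂²)/(n₁+n₂−2)] = √[(202·9.2² + 77·13.7²)/279] = 10.6339.
SE = 10.6339·√(1/203 + 1/78) = 1.4166.
With t* = 1.969, margin = 1.969 × 1.4166 = 2.7893.
x̄₁ − x̄₂ = 80.9 − 64.8 = 16.1000; interval 16.1000 ± 2.7893 = (13.31, 18.89).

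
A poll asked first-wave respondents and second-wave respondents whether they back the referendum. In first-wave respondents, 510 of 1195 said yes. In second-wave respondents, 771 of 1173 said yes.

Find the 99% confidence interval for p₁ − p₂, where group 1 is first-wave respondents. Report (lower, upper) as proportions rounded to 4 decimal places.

(-0.2818, -0.1792)

Sample proportions: 510/1195 = 0.4268, 771/1173 = 0.6573.
Each SE is √(p̂(1−p̂)/n): √(0.4268·0.5732/1195) = 0.01431 and √(0.6573·0.3427/1173) = 0.01386.
SE(p̂₁ − p̂₂) = √(SE₁² + SE₂²) = √(0.0002047761 + 0.0001920996) = 0.01992, since the two samples are independent.
At 99% confidence z* = 2.576; margin = 2.576 × 0.01992 = 0.05131.
The difference is 0.4268 − 0.6573 = -0.2305, so the interval is -0.2305 ± 0.05131 = (-0.2818, -0.1792).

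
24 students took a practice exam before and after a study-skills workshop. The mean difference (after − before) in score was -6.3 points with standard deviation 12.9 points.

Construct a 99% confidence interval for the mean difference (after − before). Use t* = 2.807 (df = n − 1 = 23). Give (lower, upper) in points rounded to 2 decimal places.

This is a matched-pairs design, so SE = s_d/√n = 12.9/√24 = 2.6332.
Margin = 2.807 × 2.6332 = 7.3914; the interval is -6.3 ± 7.3914 = (-13.69, 1.09).

(-13.69, 1.09)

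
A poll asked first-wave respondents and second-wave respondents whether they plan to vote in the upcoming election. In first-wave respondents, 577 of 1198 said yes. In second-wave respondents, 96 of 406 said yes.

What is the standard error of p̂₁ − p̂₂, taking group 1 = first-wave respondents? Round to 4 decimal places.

0.0256

First, p̂₁ = 577/1198 = 0.4816; p̂₂ = 96/406 = 0.2365.
The two standard errors are √(0.4816×0.5184/1198) = 0.01444 and √(0.2365×0.7635/406) = 0.02109.
Because the samples are independent, SE_diff = √(0.01444² + 0.02109²) = 0.02556.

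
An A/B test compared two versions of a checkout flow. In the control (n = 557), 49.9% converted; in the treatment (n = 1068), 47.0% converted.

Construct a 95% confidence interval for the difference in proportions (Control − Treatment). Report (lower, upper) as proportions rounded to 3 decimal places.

Each SE is √(p̂(1−p̂)/n): √(0.4990·0.5010/557) = 0.02119 and √(0.4700·0.5300/1068) = 0.01527.
SE(p̂₁ − p̂₂) = √(SE₁² + SE₂²) = √(0.0004490161 + 0.0002331729) = 0.02612, since the two samples are independent.
At 95% confidence z* = 1.960; margin = 1.960 × 0.02612 = 0.05120.
The difference is 0.4990 − 0.4700 = 0.0290, so the interval is 0.0290 ± 0.05120 = (-0.022, 0.080).

(-0.022, 0.080)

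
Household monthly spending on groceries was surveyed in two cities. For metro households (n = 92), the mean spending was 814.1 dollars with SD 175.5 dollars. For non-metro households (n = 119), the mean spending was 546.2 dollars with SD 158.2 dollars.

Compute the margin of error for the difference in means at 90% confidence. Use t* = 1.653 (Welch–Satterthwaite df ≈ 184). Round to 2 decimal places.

38.59

SE₁ = s₁/√n₁ = 175.5/√92 = 18.2971; SE₂ = 158.2/√119 = 14.5022.
Independent samples, unequal variances: SE_diff = √(SE₁² + SE₂²) = √(334.78386841 + 210.31380484) = 23.3473.
t* = 1.653, so margin of error = 1.653 × 23.3473 = 38.5931.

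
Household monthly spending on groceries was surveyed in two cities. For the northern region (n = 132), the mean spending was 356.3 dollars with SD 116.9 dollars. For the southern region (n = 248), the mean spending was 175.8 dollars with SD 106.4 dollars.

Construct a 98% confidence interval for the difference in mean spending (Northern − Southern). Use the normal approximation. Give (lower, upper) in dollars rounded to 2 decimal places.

(152.09, 208.91)

Per-group SEs: s₁/√n₁ = 116.9/√132 = 10.1748, s₂/√n₂ = 106.4/√248 = 6.7564.
Unpooled SE of the difference: √(103.52655504 + 45.64894096) = 12.2137.
Margin of error = z* · SE = 2.326 × 12.2137 = 28.4091.
x̄₁ − x̄₂ = 356.3 − 175.8 = 180.5000.
CI: 180.5000 ± 28.4091 = (152.09, 208.91).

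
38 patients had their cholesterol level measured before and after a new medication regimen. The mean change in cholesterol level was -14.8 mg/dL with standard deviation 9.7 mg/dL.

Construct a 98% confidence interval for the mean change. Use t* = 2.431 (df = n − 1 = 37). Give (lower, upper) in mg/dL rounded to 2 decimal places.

(-18.63, -10.97)

Paired design: SE = s_d/√n = 9.7/√38 = 1.5735.
t* = 2.431; margin of error = 2.431 × 1.5735 = 3.8252.
-14.8 ± 3.8252 → (-18.63, -10.97).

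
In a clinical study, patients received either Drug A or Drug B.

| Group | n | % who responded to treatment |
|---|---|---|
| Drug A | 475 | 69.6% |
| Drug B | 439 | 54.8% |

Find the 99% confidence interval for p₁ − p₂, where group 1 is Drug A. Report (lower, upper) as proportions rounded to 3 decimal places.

(0.066, 0.230)

SE₁ = √(p̂₁(1−p̂₁)/n₁) = √(0.6960·0.3040/475) = 0.02111; SE₂ = √(0.5480·0.4520/439) = 0.02375.
Independent samples: SE of the difference = √(SE₁² + SE₂²) = √(0.0004456321 + 0.0005640625) = 0.03178.
z* for 99% confidence is 2.576, so the margin of error is 2.576 × 0.03178 = 0.08187.
Point estimate p̂₁ − p̂₂ = 0.6960 − 0.5480 = 0.1480.
0.1480 ± 0.08187 → (0.066, 0.230).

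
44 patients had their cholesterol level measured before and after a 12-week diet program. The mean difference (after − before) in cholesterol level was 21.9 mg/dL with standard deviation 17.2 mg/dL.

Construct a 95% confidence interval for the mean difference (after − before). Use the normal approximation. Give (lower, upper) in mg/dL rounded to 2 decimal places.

(16.82, 26.98)

Paired design: SE = s_d/√n = 17.2/√44 = 2.5930.
z* = 1.960; margin of error = 1.960 × 2.5930 = 5.0823.
21.9 ± 5.0823 → (16.82, 26.98).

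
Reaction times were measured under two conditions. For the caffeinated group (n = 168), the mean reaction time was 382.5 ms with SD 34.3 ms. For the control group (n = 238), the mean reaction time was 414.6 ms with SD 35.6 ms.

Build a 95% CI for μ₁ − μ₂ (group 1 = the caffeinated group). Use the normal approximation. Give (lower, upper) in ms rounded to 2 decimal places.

SE₁ = s₁/√n₁ = 34.3/√168 = 2.6463; SE₂ = 35.6/√238 = 2.3076.
Independent samples, unequal variances: SE_diff = √(SE₁² + SE₂²) = √(7.00290369 + 5.32501776) = 3.5111.
z* = 1.960, so margin of error = 1.960 × 3.5111 = 6.8818.
Difference in means = 382.5 − 414.6 = -32.1000.
-32.1000 ± 6.8818 → (-38.98, -25.22).

(-38.98, -25.22)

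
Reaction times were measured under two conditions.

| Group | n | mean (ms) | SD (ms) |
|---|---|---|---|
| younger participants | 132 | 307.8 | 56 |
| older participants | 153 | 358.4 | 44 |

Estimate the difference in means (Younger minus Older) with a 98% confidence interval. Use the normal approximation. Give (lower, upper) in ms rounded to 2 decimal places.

Per-group SEs: s₁/√n₁ = 56/√132 = 4.8742, s₂/√n₂ = 44/√153 = 3.5572.
Unpooled SE of the difference: √(23.75782564 + 12.65367184) = 6.0342.
Margin of error = z* · SE = 2.326 × 6.0342 = 14.0355.
x̄₁ − x̄₂ = 307.8 − 358.4 = -50.6000.
CI: -50.6000 ± 14.0355 = (-64.64, -36.56).

(-64.64, -36.56)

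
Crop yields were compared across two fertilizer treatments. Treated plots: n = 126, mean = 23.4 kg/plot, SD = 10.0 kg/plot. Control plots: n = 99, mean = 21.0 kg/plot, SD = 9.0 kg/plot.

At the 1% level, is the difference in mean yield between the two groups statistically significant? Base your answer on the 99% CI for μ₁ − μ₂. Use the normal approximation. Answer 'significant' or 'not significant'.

not significant

Standard errors of each mean: 10.0/√126 = 0.8909 and 9.0/√99 = 0.9045.
SE(x̄₁ − x̄₂) = √(0.8909² + 0.9045²) = 1.2696 for independent samples with unequal variances.
With z* = 2.576, the margin is 2.576 × 1.2696 = 3.2705.
x̄₁ − x̄₂ = 23.4 − 21.0 = 2.4000; the interval is 2.4000 ± 3.2705 = (-0.8705, 5.6705).
The interval (-0.8705, 5.6705) contains 0, so the difference is not significant.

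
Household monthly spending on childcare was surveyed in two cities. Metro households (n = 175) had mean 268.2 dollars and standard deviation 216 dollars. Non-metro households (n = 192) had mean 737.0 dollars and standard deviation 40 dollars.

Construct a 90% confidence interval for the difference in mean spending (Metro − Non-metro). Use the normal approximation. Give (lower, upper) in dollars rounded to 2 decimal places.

(-496.08, -441.52)

SE₁ = s₁/√n₁ = 216/√175 = 16.3281; SE₂ = 40/√192 = 2.8868.
Independent samples, unequal variances: SE_diff = √(SE₁² + SE₂²) = √(266.60684961 + 8.33361424) = 16.5813.
z* = 1.645, so margin of error = 1.645 × 16.5813 = 27.2762.
Difference in means = 268.2 − 737.0 = -468.8000.
-468.8000 ± 27.2762 → (-496.08, -441.52).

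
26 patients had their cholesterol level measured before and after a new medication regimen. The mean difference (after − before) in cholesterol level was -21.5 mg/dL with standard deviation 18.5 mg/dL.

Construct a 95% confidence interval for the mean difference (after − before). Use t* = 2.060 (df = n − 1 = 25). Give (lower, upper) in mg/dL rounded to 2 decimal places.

(-28.97, -14.03)

Paired design: SE = s_d/√n = 18.5/√26 = 3.6281.
t* = 2.060; margin of error = 2.060 × 3.6281 = 7.4739.
-21.5 ± 7.4739 → (-28.97, -14.03).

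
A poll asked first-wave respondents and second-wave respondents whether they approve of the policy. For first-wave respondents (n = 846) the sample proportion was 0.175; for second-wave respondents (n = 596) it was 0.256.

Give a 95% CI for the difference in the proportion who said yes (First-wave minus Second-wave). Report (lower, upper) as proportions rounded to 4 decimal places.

SE₁ = √(p̂₁(1−p̂₁)/n₁) = √(0.1750·0.8250/846) = 0.01306; SE₂ = √(0.2560·0.7440/596) = 0.01788.
Independent samples: SE of the difference = √(SE₁² + SE₂²) = √(0.0001705636 + 0.0003196944) = 0.02214.
z* for 95% confidence is 1.960, so the margin of error is 1.960 × 0.02214 = 0.04339.
Point estimate p̂₁ − p̂₂ = 0.1750 − 0.2560 = -0.0810.
-0.0810 ± 0.04339 → (-0.1244, -0.0376).

(-0.1244, -0.0376)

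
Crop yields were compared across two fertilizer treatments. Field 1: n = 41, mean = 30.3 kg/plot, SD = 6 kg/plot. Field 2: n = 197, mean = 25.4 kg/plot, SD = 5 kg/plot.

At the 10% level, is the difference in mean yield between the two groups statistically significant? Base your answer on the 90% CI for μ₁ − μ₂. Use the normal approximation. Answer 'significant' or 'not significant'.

significant

Standard errors of each mean: 6/√41 = 0.9370 and 5/√197 = 0.3562.
SE(x̄₁ − x̄₂) = √(0.9370² + 0.3562²) = 1.0024 for independent samples with unequal variances.
With z* = 1.645, the margin is 1.645 × 1.0024 = 1.6489.
x̄₁ − x̄₂ = 30.3 − 25.4 = 4.9000; the interval is 4.9000 ± 1.6489 = (3.2511, 6.5489).
The interval (3.2511, 6.5489) does not contain 0, so the difference is significant.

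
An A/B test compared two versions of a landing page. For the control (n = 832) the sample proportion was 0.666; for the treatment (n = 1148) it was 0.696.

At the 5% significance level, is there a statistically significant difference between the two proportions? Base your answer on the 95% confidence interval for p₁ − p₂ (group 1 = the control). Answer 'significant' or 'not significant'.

The two standard errors are √(0.6660×0.3340/832) = 0.01635 and √(0.6960×0.3040/1148) = 0.01358.
Because the samples are independent, SE_diff = √(0.01635² + 0.01358²) = 0.02125.
Using z* = 1.960 for 95%, ME = 1.960 × 0.02125 = 0.04165.
p̂₁ − p̂₂ = -0.0300; interval -0.0300 ± 0.04165 gives (-0.07165, 0.01165).
The interval (-0.07165, 0.01165) contains 0, so the difference is not significant.

not significant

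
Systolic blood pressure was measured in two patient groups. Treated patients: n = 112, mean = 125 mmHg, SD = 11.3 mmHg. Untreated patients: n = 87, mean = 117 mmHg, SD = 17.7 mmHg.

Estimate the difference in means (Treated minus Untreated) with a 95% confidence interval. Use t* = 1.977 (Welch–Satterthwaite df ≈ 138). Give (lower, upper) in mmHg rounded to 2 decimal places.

(3.70, 12.30)

Per-group SEs: s₁/√n₁ = 11.3/√112 = 1.0677, s₂/√n₂ = 17.7/√87 = 1.8976.
Unpooled SE of the difference: √(1.13998329 + 3.60088576) = 2.1774.
Margin of error = t* · SE = 1.977 × 2.1774 = 4.3047.
x̄₁ − x̄₂ = 125 − 117 = 8.0000.
CI: 8.0000 ± 4.3047 = (3.70, 12.30).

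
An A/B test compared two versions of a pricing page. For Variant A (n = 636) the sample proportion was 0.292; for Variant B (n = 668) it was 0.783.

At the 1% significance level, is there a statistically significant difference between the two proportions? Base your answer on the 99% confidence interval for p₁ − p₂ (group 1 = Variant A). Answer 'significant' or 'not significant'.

significant

Each SE is √(p̂(1−p̂)/n): √(0.2920·0.7080/636) = 0.01803 and √(0.7830·0.2170/668) = 0.01595.
SE(p̂₁ − p̂₂) = √(SE₁² + SE₂²) = √(0.0003250809 + 0.0002544025) = 0.02407, since the two samples are independent.
At 99% confidence z* = 2.576; margin = 2.576 × 0.02407 = 0.06200.
The difference is 0.2920 − 0.7830 = -0.4910, so the interval is -0.4910 ± 0.06200 = (-0.55300, -0.42900).
The interval (-0.55300, -0.42900) does not contain 0, so the difference is significant.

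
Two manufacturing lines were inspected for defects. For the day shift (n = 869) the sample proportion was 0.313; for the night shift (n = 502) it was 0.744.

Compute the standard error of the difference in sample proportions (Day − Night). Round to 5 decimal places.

0.02504

SE₁ = √(p̂₁(1−p̂₁)/n₁) = √(0.3130·0.6870/869) = 0.01573; SE₂ = √(0.7440·0.2560/502) = 0.01948.
Independent samples: SE of the difference = √(SE₁² + SE₂²) = √(0.0002474329 + 0.0003794704) = 0.02504.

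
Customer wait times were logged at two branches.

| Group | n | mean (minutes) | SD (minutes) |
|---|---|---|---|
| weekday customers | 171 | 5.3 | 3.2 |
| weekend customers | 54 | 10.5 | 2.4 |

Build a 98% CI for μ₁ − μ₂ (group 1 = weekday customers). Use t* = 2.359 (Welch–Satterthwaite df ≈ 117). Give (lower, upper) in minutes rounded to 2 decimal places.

Per-group SEs: s₁/√n₁ = 3.2/√171 = 0.2447, s₂/√n₂ = 2.4/√54 = 0.3266.
Unpooled SE of the difference: √(0.05987809 + 0.10666756) = 0.4081.
Margin of error = t* · SE = 2.359 × 0.4081 = 0.9627.
x̄₁ − x̄₂ = 5.3 − 10.5 = -5.2000.
CI: -5.2000 ± 0.9627 = (-6.16, -4.24).

(-6.16, -4.24)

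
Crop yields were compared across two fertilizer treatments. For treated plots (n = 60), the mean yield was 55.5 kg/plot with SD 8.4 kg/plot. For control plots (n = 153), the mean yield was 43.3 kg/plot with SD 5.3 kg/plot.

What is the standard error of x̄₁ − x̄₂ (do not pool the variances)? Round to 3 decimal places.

1.166

Per-group SEs: s₁/√n₁ = 8.4/√60 = 1.0844, s₂/√n₂ = 5.3/√153 = 0.4285.
Unpooled SE of the difference: √(1.17592336 + 0.18361225) = 1.1660.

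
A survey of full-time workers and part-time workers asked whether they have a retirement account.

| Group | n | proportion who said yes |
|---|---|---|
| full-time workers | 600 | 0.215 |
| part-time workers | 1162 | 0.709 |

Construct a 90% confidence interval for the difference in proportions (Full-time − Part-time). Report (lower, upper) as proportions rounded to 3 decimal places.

The two standard errors are √(0.2150×0.7850/600) = 0.01677 and √(0.7090×0.2910/1162) = 0.01332.
Because the samples are independent, SE_diff = √(0.01677² + 0.01332²) = 0.02142.
Using z* = 1.645 for 90%, ME = 1.645 × 0.02142 = 0.03524.
p̂₁ − p̂₂ = -0.4940; interval -0.4940 ± 0.03524 gives (-0.529, -0.459).

(-0.529, -0.459)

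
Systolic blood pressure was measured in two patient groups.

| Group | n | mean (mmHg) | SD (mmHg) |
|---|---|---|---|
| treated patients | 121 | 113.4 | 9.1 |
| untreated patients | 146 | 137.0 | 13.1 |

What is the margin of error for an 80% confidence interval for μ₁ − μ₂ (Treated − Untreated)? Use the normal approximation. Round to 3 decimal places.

SE₁ = s₁/√n₁ = 9.1/√121 = 0.8273; SE₂ = 13.1/√146 = 1.0842.
Independent samples, unequal variances: SE_diff = √(SE₁² + SE₂²) = √(0.68442529 + 1.17548964) = 1.3638.
z* = 1.282, so margin of error = 1.282 × 1.3638 = 1.7484.

1.748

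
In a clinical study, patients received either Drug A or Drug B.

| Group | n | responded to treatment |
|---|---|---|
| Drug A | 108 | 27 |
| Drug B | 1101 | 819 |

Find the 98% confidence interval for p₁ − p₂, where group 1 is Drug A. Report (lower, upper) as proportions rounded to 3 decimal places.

(-0.596, -0.392)

First, p̂₁ = 27/108 = 0.2500; p̂₂ = 819/1101 = 0.7439.
The two standard errors are √(0.2500×0.7500/108) = 0.04167 and √(0.7439×0.2561/1101) = 0.01315.
Because the samples are independent, SE_diff = √(0.04167² + 0.01315²) = 0.04370.
Using z* = 2.326 for 98%, ME = 2.326 × 0.04370 = 0.10165.
p̂₁ − p̂₂ = -0.4939; interval -0.4939 ± 0.10165 gives (-0.596, -0.392).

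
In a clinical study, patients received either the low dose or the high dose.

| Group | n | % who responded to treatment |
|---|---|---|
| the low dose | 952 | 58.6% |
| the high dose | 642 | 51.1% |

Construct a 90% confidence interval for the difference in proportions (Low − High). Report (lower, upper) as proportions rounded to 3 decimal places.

Each SE is √(p̂(1−p̂)/n): √(0.5860·0.4140/952) = 0.01596 and √(0.5110·0.4890/642) = 0.01973.
SE(p̂₁ − p̂₂) = √(SE₁² + SE₂²) = √(0.0002547216 + 0.0003892729) = 0.02538, since the two samples are independent.
At 90% confidence z* = 1.645; margin = 1.645 × 0.02538 = 0.04175.
The difference is 0.5860 − 0.5110 = 0.0750, so the interval is 0.0750 ± 0.04175 = (0.033, 0.117).

(0.033, 0.117)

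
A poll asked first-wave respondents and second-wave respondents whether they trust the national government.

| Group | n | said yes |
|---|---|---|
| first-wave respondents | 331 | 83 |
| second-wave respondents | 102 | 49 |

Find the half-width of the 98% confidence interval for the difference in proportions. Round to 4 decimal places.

0.1277

First, p̂₁ = 83/331 = 0.2508; p̂₂ = 49/102 = 0.4804.
The two standard errors are √(0.2508×0.7492/331) = 0.02383 and √(0.4804×0.5196/102) = 0.04947.
Because the samples are independent, SE_diff = √(0.02383² + 0.04947²) = 0.05491.
Using z* = 2.326 for 98%, ME = 2.326 × 0.05491 = 0.12772.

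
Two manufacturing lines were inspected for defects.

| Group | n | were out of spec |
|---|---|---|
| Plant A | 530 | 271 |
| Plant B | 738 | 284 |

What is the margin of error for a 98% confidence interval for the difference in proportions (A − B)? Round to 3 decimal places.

0.065

Sample proportions: 271/530 = 0.5113, 284/738 = 0.3848.
Each SE is √(p̂(1−p̂)/n): √(0.5113·0.4887/530) = 0.02171 and √(0.3848·0.6152/738) = 0.01791.
SE(p̂₁ − p̂₂) = √(SE₁² + SE₂²) = √(0.0004713241 + 0.0003207681) = 0.02814, since the two samples are independent.
At 98% confidence z* = 2.326; margin = 2.326 × 0.02814 = 0.06545.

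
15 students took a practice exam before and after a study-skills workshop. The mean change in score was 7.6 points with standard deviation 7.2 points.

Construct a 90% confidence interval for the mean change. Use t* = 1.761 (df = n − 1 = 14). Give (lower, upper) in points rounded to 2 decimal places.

Paired design: SE = s_d/√n = 7.2/√15 = 1.8590.
t* = 1.761; margin of error = 1.761 × 1.8590 = 3.2737.
7.6 ± 3.2737 → (4.33, 10.87).

(4.33, 10.87)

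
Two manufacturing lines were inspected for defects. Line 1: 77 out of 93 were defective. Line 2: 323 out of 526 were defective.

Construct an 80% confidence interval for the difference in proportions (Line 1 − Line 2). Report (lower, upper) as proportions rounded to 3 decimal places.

(0.157, 0.271)

p̂₁ = 77/93 = 0.8280 and p̂₂ = 323/526 = 0.6141.
SE₁ = √(p̂₁(1−p̂₁)/n₁) = √(0.8280·0.1720/93) = 0.03913; SE₂ = √(0.6141·0.3859/526) = 0.02123.
Independent samples: SE of the difference = √(SE₁² + SE₂²) = √(0.0015311569 + 0.0004507129) = 0.04452.
z* for 80% confidence is 1.282, so the margin of error is 1.282 × 0.04452 = 0.05707.
Point estimate p̂₁ − p̂₂ = 0.8280 − 0.6141 = 0.2139.
0.2139 ± 0.05707 → (0.157, 0.271).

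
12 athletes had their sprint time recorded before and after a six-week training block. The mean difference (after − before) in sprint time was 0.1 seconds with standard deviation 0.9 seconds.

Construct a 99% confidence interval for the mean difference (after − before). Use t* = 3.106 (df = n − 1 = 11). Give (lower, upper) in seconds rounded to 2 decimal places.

(-0.71, 0.91)

Paired design: SE = s_d/√n = 0.9/√12 = 0.2598.
t* = 3.106; margin of error = 3.106 × 0.2598 = 0.8069.
0.1 ± 0.8069 → (-0.71, 0.91).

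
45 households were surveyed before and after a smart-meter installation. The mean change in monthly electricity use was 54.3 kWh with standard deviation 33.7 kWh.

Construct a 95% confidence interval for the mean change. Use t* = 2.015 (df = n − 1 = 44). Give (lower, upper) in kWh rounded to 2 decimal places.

(44.18, 64.42)

This is a matched-pairs design, so SE = s_d/√n = 33.7/√45 = 5.0237.
Margin = 2.015 × 5.0237 = 10.1228; the interval is 54.3 ± 10.1228 = (44.18, 64.42).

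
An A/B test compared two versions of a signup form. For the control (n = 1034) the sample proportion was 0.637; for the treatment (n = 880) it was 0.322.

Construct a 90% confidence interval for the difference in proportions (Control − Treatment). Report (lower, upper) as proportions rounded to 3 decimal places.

Each SE is √(p̂(1−p̂)/n): √(0.6370·0.3630/1034) = 0.01495 and √(0.3220·0.6780/880) = 0.01575.
SE(p̂₁ − p̂₂) = √(SE₁² + SE₂²) = √(0.0002235025 + 0.0002480625) = 0.02172, since the two samples are independent.
At 90% confidence z* = 1.645; margin = 1.645 × 0.02172 = 0.03573.
The difference is 0.6370 − 0.3220 = 0.3150, so the interval is 0.3150 ± 0.03573 = (0.279, 0.351).

(0.279, 0.351)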